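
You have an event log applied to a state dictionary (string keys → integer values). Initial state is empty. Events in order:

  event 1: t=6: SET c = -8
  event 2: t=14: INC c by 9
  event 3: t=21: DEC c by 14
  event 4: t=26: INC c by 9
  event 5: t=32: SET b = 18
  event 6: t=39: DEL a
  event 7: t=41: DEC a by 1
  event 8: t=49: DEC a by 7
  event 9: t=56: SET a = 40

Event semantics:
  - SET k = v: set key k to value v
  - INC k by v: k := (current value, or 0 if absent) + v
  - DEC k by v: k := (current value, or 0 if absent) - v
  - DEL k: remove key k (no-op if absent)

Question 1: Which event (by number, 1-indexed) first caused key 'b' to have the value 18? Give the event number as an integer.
Looking for first event where b becomes 18:
  event 5: b (absent) -> 18  <-- first match

Answer: 5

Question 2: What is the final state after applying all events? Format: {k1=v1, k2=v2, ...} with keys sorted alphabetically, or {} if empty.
  after event 1 (t=6: SET c = -8): {c=-8}
  after event 2 (t=14: INC c by 9): {c=1}
  after event 3 (t=21: DEC c by 14): {c=-13}
  after event 4 (t=26: INC c by 9): {c=-4}
  after event 5 (t=32: SET b = 18): {b=18, c=-4}
  after event 6 (t=39: DEL a): {b=18, c=-4}
  after event 7 (t=41: DEC a by 1): {a=-1, b=18, c=-4}
  after event 8 (t=49: DEC a by 7): {a=-8, b=18, c=-4}
  after event 9 (t=56: SET a = 40): {a=40, b=18, c=-4}

Answer: {a=40, b=18, c=-4}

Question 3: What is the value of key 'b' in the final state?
Answer: 18

Derivation:
Track key 'b' through all 9 events:
  event 1 (t=6: SET c = -8): b unchanged
  event 2 (t=14: INC c by 9): b unchanged
  event 3 (t=21: DEC c by 14): b unchanged
  event 4 (t=26: INC c by 9): b unchanged
  event 5 (t=32: SET b = 18): b (absent) -> 18
  event 6 (t=39: DEL a): b unchanged
  event 7 (t=41: DEC a by 1): b unchanged
  event 8 (t=49: DEC a by 7): b unchanged
  event 9 (t=56: SET a = 40): b unchanged
Final: b = 18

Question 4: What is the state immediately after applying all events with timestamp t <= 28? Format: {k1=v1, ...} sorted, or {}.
Apply events with t <= 28 (4 events):
  after event 1 (t=6: SET c = -8): {c=-8}
  after event 2 (t=14: INC c by 9): {c=1}
  after event 3 (t=21: DEC c by 14): {c=-13}
  after event 4 (t=26: INC c by 9): {c=-4}

Answer: {c=-4}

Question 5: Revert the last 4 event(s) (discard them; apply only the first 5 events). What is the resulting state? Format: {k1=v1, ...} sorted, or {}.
Answer: {b=18, c=-4}

Derivation:
Keep first 5 events (discard last 4):
  after event 1 (t=6: SET c = -8): {c=-8}
  after event 2 (t=14: INC c by 9): {c=1}
  after event 3 (t=21: DEC c by 14): {c=-13}
  after event 4 (t=26: INC c by 9): {c=-4}
  after event 5 (t=32: SET b = 18): {b=18, c=-4}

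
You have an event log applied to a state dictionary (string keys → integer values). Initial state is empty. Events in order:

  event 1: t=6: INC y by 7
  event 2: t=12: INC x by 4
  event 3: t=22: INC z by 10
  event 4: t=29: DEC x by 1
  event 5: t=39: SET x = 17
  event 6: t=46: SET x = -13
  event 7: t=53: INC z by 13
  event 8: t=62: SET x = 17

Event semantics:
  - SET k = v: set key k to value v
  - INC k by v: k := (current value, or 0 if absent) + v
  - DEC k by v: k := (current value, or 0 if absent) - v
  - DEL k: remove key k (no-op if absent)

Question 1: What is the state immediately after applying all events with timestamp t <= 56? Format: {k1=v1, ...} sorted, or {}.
Apply events with t <= 56 (7 events):
  after event 1 (t=6: INC y by 7): {y=7}
  after event 2 (t=12: INC x by 4): {x=4, y=7}
  after event 3 (t=22: INC z by 10): {x=4, y=7, z=10}
  after event 4 (t=29: DEC x by 1): {x=3, y=7, z=10}
  after event 5 (t=39: SET x = 17): {x=17, y=7, z=10}
  after event 6 (t=46: SET x = -13): {x=-13, y=7, z=10}
  after event 7 (t=53: INC z by 13): {x=-13, y=7, z=23}

Answer: {x=-13, y=7, z=23}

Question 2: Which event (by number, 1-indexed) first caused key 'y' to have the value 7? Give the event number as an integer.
Answer: 1

Derivation:
Looking for first event where y becomes 7:
  event 1: y (absent) -> 7  <-- first match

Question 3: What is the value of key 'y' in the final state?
Answer: 7

Derivation:
Track key 'y' through all 8 events:
  event 1 (t=6: INC y by 7): y (absent) -> 7
  event 2 (t=12: INC x by 4): y unchanged
  event 3 (t=22: INC z by 10): y unchanged
  event 4 (t=29: DEC x by 1): y unchanged
  event 5 (t=39: SET x = 17): y unchanged
  event 6 (t=46: SET x = -13): y unchanged
  event 7 (t=53: INC z by 13): y unchanged
  event 8 (t=62: SET x = 17): y unchanged
Final: y = 7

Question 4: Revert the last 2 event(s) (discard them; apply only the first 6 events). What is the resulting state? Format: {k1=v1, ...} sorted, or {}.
Keep first 6 events (discard last 2):
  after event 1 (t=6: INC y by 7): {y=7}
  after event 2 (t=12: INC x by 4): {x=4, y=7}
  after event 3 (t=22: INC z by 10): {x=4, y=7, z=10}
  after event 4 (t=29: DEC x by 1): {x=3, y=7, z=10}
  after event 5 (t=39: SET x = 17): {x=17, y=7, z=10}
  after event 6 (t=46: SET x = -13): {x=-13, y=7, z=10}

Answer: {x=-13, y=7, z=10}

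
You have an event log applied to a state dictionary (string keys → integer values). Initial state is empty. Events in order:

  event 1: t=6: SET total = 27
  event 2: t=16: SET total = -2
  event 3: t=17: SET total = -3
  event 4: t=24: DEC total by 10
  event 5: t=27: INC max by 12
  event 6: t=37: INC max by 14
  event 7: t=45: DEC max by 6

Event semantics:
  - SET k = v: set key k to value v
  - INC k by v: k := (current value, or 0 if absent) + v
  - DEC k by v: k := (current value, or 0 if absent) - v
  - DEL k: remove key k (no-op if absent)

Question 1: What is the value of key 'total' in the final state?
Answer: -13

Derivation:
Track key 'total' through all 7 events:
  event 1 (t=6: SET total = 27): total (absent) -> 27
  event 2 (t=16: SET total = -2): total 27 -> -2
  event 3 (t=17: SET total = -3): total -2 -> -3
  event 4 (t=24: DEC total by 10): total -3 -> -13
  event 5 (t=27: INC max by 12): total unchanged
  event 6 (t=37: INC max by 14): total unchanged
  event 7 (t=45: DEC max by 6): total unchanged
Final: total = -13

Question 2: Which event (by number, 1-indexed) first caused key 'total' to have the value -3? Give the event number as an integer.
Looking for first event where total becomes -3:
  event 1: total = 27
  event 2: total = -2
  event 3: total -2 -> -3  <-- first match

Answer: 3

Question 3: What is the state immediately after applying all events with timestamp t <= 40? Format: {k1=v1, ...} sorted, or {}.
Apply events with t <= 40 (6 events):
  after event 1 (t=6: SET total = 27): {total=27}
  after event 2 (t=16: SET total = -2): {total=-2}
  after event 3 (t=17: SET total = -3): {total=-3}
  after event 4 (t=24: DEC total by 10): {total=-13}
  after event 5 (t=27: INC max by 12): {max=12, total=-13}
  after event 6 (t=37: INC max by 14): {max=26, total=-13}

Answer: {max=26, total=-13}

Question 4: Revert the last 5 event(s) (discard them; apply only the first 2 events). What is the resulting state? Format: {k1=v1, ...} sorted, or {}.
Keep first 2 events (discard last 5):
  after event 1 (t=6: SET total = 27): {total=27}
  after event 2 (t=16: SET total = -2): {total=-2}

Answer: {total=-2}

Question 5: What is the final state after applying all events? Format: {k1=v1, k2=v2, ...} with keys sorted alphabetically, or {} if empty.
Answer: {max=20, total=-13}

Derivation:
  after event 1 (t=6: SET total = 27): {total=27}
  after event 2 (t=16: SET total = -2): {total=-2}
  after event 3 (t=17: SET total = -3): {total=-3}
  after event 4 (t=24: DEC total by 10): {total=-13}
  after event 5 (t=27: INC max by 12): {max=12, total=-13}
  after event 6 (t=37: INC max by 14): {max=26, total=-13}
  after event 7 (t=45: DEC max by 6): {max=20, total=-13}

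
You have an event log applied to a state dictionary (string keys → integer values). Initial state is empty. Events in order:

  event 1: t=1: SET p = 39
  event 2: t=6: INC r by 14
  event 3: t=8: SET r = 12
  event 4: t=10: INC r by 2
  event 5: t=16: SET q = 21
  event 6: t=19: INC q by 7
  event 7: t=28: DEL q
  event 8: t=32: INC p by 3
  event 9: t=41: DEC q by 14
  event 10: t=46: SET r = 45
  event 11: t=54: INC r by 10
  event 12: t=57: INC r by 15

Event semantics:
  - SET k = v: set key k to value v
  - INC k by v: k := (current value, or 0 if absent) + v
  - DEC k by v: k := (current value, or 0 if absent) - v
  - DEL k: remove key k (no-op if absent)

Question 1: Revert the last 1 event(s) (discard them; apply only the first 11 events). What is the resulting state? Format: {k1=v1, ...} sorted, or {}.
Keep first 11 events (discard last 1):
  after event 1 (t=1: SET p = 39): {p=39}
  after event 2 (t=6: INC r by 14): {p=39, r=14}
  after event 3 (t=8: SET r = 12): {p=39, r=12}
  after event 4 (t=10: INC r by 2): {p=39, r=14}
  after event 5 (t=16: SET q = 21): {p=39, q=21, r=14}
  after event 6 (t=19: INC q by 7): {p=39, q=28, r=14}
  after event 7 (t=28: DEL q): {p=39, r=14}
  after event 8 (t=32: INC p by 3): {p=42, r=14}
  after event 9 (t=41: DEC q by 14): {p=42, q=-14, r=14}
  after event 10 (t=46: SET r = 45): {p=42, q=-14, r=45}
  after event 11 (t=54: INC r by 10): {p=42, q=-14, r=55}

Answer: {p=42, q=-14, r=55}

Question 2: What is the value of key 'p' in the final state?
Answer: 42

Derivation:
Track key 'p' through all 12 events:
  event 1 (t=1: SET p = 39): p (absent) -> 39
  event 2 (t=6: INC r by 14): p unchanged
  event 3 (t=8: SET r = 12): p unchanged
  event 4 (t=10: INC r by 2): p unchanged
  event 5 (t=16: SET q = 21): p unchanged
  event 6 (t=19: INC q by 7): p unchanged
  event 7 (t=28: DEL q): p unchanged
  event 8 (t=32: INC p by 3): p 39 -> 42
  event 9 (t=41: DEC q by 14): p unchanged
  event 10 (t=46: SET r = 45): p unchanged
  event 11 (t=54: INC r by 10): p unchanged
  event 12 (t=57: INC r by 15): p unchanged
Final: p = 42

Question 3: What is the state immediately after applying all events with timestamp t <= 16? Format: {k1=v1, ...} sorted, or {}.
Apply events with t <= 16 (5 events):
  after event 1 (t=1: SET p = 39): {p=39}
  after event 2 (t=6: INC r by 14): {p=39, r=14}
  after event 3 (t=8: SET r = 12): {p=39, r=12}
  after event 4 (t=10: INC r by 2): {p=39, r=14}
  after event 5 (t=16: SET q = 21): {p=39, q=21, r=14}

Answer: {p=39, q=21, r=14}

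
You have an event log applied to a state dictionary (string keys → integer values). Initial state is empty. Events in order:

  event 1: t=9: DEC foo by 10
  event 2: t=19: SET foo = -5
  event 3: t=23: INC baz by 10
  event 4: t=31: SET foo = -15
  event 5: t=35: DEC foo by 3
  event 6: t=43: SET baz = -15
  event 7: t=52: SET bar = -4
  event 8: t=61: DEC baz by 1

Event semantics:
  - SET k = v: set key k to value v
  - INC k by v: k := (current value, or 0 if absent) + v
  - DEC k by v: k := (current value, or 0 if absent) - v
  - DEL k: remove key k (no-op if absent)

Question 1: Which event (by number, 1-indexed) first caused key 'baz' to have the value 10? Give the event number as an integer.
Answer: 3

Derivation:
Looking for first event where baz becomes 10:
  event 3: baz (absent) -> 10  <-- first match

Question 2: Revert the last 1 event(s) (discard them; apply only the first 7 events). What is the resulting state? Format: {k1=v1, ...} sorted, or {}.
Keep first 7 events (discard last 1):
  after event 1 (t=9: DEC foo by 10): {foo=-10}
  after event 2 (t=19: SET foo = -5): {foo=-5}
  after event 3 (t=23: INC baz by 10): {baz=10, foo=-5}
  after event 4 (t=31: SET foo = -15): {baz=10, foo=-15}
  after event 5 (t=35: DEC foo by 3): {baz=10, foo=-18}
  after event 6 (t=43: SET baz = -15): {baz=-15, foo=-18}
  after event 7 (t=52: SET bar = -4): {bar=-4, baz=-15, foo=-18}

Answer: {bar=-4, baz=-15, foo=-18}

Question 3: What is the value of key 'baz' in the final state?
Track key 'baz' through all 8 events:
  event 1 (t=9: DEC foo by 10): baz unchanged
  event 2 (t=19: SET foo = -5): baz unchanged
  event 3 (t=23: INC baz by 10): baz (absent) -> 10
  event 4 (t=31: SET foo = -15): baz unchanged
  event 5 (t=35: DEC foo by 3): baz unchanged
  event 6 (t=43: SET baz = -15): baz 10 -> -15
  event 7 (t=52: SET bar = -4): baz unchanged
  event 8 (t=61: DEC baz by 1): baz -15 -> -16
Final: baz = -16

Answer: -16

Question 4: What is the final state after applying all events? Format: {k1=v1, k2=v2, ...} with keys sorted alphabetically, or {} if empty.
  after event 1 (t=9: DEC foo by 10): {foo=-10}
  after event 2 (t=19: SET foo = -5): {foo=-5}
  after event 3 (t=23: INC baz by 10): {baz=10, foo=-5}
  after event 4 (t=31: SET foo = -15): {baz=10, foo=-15}
  after event 5 (t=35: DEC foo by 3): {baz=10, foo=-18}
  after event 6 (t=43: SET baz = -15): {baz=-15, foo=-18}
  after event 7 (t=52: SET bar = -4): {bar=-4, baz=-15, foo=-18}
  after event 8 (t=61: DEC baz by 1): {bar=-4, baz=-16, foo=-18}

Answer: {bar=-4, baz=-16, foo=-18}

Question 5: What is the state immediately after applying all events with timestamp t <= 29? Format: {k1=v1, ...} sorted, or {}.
Answer: {baz=10, foo=-5}

Derivation:
Apply events with t <= 29 (3 events):
  after event 1 (t=9: DEC foo by 10): {foo=-10}
  after event 2 (t=19: SET foo = -5): {foo=-5}
  after event 3 (t=23: INC baz by 10): {baz=10, foo=-5}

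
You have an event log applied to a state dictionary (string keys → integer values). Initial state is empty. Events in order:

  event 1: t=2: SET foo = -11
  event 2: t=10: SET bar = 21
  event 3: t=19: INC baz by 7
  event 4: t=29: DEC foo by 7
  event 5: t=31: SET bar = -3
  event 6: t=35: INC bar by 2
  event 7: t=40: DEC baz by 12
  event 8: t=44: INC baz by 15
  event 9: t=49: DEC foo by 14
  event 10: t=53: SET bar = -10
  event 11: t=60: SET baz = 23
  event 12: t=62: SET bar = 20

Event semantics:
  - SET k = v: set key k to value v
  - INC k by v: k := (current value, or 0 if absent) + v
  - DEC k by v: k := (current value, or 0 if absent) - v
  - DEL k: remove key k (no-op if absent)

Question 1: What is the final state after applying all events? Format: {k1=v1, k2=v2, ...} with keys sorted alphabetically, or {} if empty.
  after event 1 (t=2: SET foo = -11): {foo=-11}
  after event 2 (t=10: SET bar = 21): {bar=21, foo=-11}
  after event 3 (t=19: INC baz by 7): {bar=21, baz=7, foo=-11}
  after event 4 (t=29: DEC foo by 7): {bar=21, baz=7, foo=-18}
  after event 5 (t=31: SET bar = -3): {bar=-3, baz=7, foo=-18}
  after event 6 (t=35: INC bar by 2): {bar=-1, baz=7, foo=-18}
  after event 7 (t=40: DEC baz by 12): {bar=-1, baz=-5, foo=-18}
  after event 8 (t=44: INC baz by 15): {bar=-1, baz=10, foo=-18}
  after event 9 (t=49: DEC foo by 14): {bar=-1, baz=10, foo=-32}
  after event 10 (t=53: SET bar = -10): {bar=-10, baz=10, foo=-32}
  after event 11 (t=60: SET baz = 23): {bar=-10, baz=23, foo=-32}
  after event 12 (t=62: SET bar = 20): {bar=20, baz=23, foo=-32}

Answer: {bar=20, baz=23, foo=-32}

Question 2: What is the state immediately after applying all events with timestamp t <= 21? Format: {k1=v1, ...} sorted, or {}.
Answer: {bar=21, baz=7, foo=-11}

Derivation:
Apply events with t <= 21 (3 events):
  after event 1 (t=2: SET foo = -11): {foo=-11}
  after event 2 (t=10: SET bar = 21): {bar=21, foo=-11}
  after event 3 (t=19: INC baz by 7): {bar=21, baz=7, foo=-11}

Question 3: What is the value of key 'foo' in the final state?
Track key 'foo' through all 12 events:
  event 1 (t=2: SET foo = -11): foo (absent) -> -11
  event 2 (t=10: SET bar = 21): foo unchanged
  event 3 (t=19: INC baz by 7): foo unchanged
  event 4 (t=29: DEC foo by 7): foo -11 -> -18
  event 5 (t=31: SET bar = -3): foo unchanged
  event 6 (t=35: INC bar by 2): foo unchanged
  event 7 (t=40: DEC baz by 12): foo unchanged
  event 8 (t=44: INC baz by 15): foo unchanged
  event 9 (t=49: DEC foo by 14): foo -18 -> -32
  event 10 (t=53: SET bar = -10): foo unchanged
  event 11 (t=60: SET baz = 23): foo unchanged
  event 12 (t=62: SET bar = 20): foo unchanged
Final: foo = -32

Answer: -32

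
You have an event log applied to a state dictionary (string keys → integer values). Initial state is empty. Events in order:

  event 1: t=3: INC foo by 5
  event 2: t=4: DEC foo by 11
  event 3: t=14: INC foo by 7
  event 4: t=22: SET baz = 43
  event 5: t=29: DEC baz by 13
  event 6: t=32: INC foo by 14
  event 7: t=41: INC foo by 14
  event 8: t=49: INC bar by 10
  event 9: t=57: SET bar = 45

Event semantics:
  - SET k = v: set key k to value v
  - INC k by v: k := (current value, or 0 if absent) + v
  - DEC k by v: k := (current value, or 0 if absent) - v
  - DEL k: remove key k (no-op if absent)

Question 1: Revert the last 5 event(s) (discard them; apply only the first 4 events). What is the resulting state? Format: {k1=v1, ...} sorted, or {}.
Answer: {baz=43, foo=1}

Derivation:
Keep first 4 events (discard last 5):
  after event 1 (t=3: INC foo by 5): {foo=5}
  after event 2 (t=4: DEC foo by 11): {foo=-6}
  after event 3 (t=14: INC foo by 7): {foo=1}
  after event 4 (t=22: SET baz = 43): {baz=43, foo=1}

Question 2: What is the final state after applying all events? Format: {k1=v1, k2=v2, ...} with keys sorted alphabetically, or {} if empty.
Answer: {bar=45, baz=30, foo=29}

Derivation:
  after event 1 (t=3: INC foo by 5): {foo=5}
  after event 2 (t=4: DEC foo by 11): {foo=-6}
  after event 3 (t=14: INC foo by 7): {foo=1}
  after event 4 (t=22: SET baz = 43): {baz=43, foo=1}
  after event 5 (t=29: DEC baz by 13): {baz=30, foo=1}
  after event 6 (t=32: INC foo by 14): {baz=30, foo=15}
  after event 7 (t=41: INC foo by 14): {baz=30, foo=29}
  after event 8 (t=49: INC bar by 10): {bar=10, baz=30, foo=29}
  after event 9 (t=57: SET bar = 45): {bar=45, baz=30, foo=29}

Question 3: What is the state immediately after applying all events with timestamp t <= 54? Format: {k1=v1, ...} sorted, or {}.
Answer: {bar=10, baz=30, foo=29}

Derivation:
Apply events with t <= 54 (8 events):
  after event 1 (t=3: INC foo by 5): {foo=5}
  after event 2 (t=4: DEC foo by 11): {foo=-6}
  after event 3 (t=14: INC foo by 7): {foo=1}
  after event 4 (t=22: SET baz = 43): {baz=43, foo=1}
  after event 5 (t=29: DEC baz by 13): {baz=30, foo=1}
  after event 6 (t=32: INC foo by 14): {baz=30, foo=15}
  after event 7 (t=41: INC foo by 14): {baz=30, foo=29}
  after event 8 (t=49: INC bar by 10): {bar=10, baz=30, foo=29}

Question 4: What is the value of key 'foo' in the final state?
Answer: 29

Derivation:
Track key 'foo' through all 9 events:
  event 1 (t=3: INC foo by 5): foo (absent) -> 5
  event 2 (t=4: DEC foo by 11): foo 5 -> -6
  event 3 (t=14: INC foo by 7): foo -6 -> 1
  event 4 (t=22: SET baz = 43): foo unchanged
  event 5 (t=29: DEC baz by 13): foo unchanged
  event 6 (t=32: INC foo by 14): foo 1 -> 15
  event 7 (t=41: INC foo by 14): foo 15 -> 29
  event 8 (t=49: INC bar by 10): foo unchanged
  event 9 (t=57: SET bar = 45): foo unchanged
Final: foo = 29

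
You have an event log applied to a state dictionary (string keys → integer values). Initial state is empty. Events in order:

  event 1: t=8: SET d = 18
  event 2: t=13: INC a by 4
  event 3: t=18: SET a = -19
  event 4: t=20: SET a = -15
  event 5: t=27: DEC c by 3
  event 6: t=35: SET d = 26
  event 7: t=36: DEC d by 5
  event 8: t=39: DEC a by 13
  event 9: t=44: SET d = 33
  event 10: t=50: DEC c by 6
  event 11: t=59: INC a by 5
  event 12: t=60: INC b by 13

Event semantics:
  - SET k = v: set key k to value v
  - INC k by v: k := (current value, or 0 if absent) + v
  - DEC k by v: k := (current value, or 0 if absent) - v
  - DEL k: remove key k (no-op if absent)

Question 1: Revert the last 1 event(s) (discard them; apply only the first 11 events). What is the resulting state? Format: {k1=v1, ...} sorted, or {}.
Answer: {a=-23, c=-9, d=33}

Derivation:
Keep first 11 events (discard last 1):
  after event 1 (t=8: SET d = 18): {d=18}
  after event 2 (t=13: INC a by 4): {a=4, d=18}
  after event 3 (t=18: SET a = -19): {a=-19, d=18}
  after event 4 (t=20: SET a = -15): {a=-15, d=18}
  after event 5 (t=27: DEC c by 3): {a=-15, c=-3, d=18}
  after event 6 (t=35: SET d = 26): {a=-15, c=-3, d=26}
  after event 7 (t=36: DEC d by 5): {a=-15, c=-3, d=21}
  after event 8 (t=39: DEC a by 13): {a=-28, c=-3, d=21}
  after event 9 (t=44: SET d = 33): {a=-28, c=-3, d=33}
  after event 10 (t=50: DEC c by 6): {a=-28, c=-9, d=33}
  after event 11 (t=59: INC a by 5): {a=-23, c=-9, d=33}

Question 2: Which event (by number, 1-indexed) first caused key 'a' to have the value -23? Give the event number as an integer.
Answer: 11

Derivation:
Looking for first event where a becomes -23:
  event 2: a = 4
  event 3: a = -19
  event 4: a = -15
  event 5: a = -15
  event 6: a = -15
  event 7: a = -15
  event 8: a = -28
  event 9: a = -28
  event 10: a = -28
  event 11: a -28 -> -23  <-- first match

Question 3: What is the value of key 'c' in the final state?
Answer: -9

Derivation:
Track key 'c' through all 12 events:
  event 1 (t=8: SET d = 18): c unchanged
  event 2 (t=13: INC a by 4): c unchanged
  event 3 (t=18: SET a = -19): c unchanged
  event 4 (t=20: SET a = -15): c unchanged
  event 5 (t=27: DEC c by 3): c (absent) -> -3
  event 6 (t=35: SET d = 26): c unchanged
  event 7 (t=36: DEC d by 5): c unchanged
  event 8 (t=39: DEC a by 13): c unchanged
  event 9 (t=44: SET d = 33): c unchanged
  event 10 (t=50: DEC c by 6): c -3 -> -9
  event 11 (t=59: INC a by 5): c unchanged
  event 12 (t=60: INC b by 13): c unchanged
Final: c = -9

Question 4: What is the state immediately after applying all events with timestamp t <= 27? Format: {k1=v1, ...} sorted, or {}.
Answer: {a=-15, c=-3, d=18}

Derivation:
Apply events with t <= 27 (5 events):
  after event 1 (t=8: SET d = 18): {d=18}
  after event 2 (t=13: INC a by 4): {a=4, d=18}
  after event 3 (t=18: SET a = -19): {a=-19, d=18}
  after event 4 (t=20: SET a = -15): {a=-15, d=18}
  after event 5 (t=27: DEC c by 3): {a=-15, c=-3, d=18}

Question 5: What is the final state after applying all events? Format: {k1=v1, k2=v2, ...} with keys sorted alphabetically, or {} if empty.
  after event 1 (t=8: SET d = 18): {d=18}
  after event 2 (t=13: INC a by 4): {a=4, d=18}
  after event 3 (t=18: SET a = -19): {a=-19, d=18}
  after event 4 (t=20: SET a = -15): {a=-15, d=18}
  after event 5 (t=27: DEC c by 3): {a=-15, c=-3, d=18}
  after event 6 (t=35: SET d = 26): {a=-15, c=-3, d=26}
  after event 7 (t=36: DEC d by 5): {a=-15, c=-3, d=21}
  after event 8 (t=39: DEC a by 13): {a=-28, c=-3, d=21}
  after event 9 (t=44: SET d = 33): {a=-28, c=-3, d=33}
  after event 10 (t=50: DEC c by 6): {a=-28, c=-9, d=33}
  after event 11 (t=59: INC a by 5): {a=-23, c=-9, d=33}
  after event 12 (t=60: INC b by 13): {a=-23, b=13, c=-9, d=33}

Answer: {a=-23, b=13, c=-9, d=33}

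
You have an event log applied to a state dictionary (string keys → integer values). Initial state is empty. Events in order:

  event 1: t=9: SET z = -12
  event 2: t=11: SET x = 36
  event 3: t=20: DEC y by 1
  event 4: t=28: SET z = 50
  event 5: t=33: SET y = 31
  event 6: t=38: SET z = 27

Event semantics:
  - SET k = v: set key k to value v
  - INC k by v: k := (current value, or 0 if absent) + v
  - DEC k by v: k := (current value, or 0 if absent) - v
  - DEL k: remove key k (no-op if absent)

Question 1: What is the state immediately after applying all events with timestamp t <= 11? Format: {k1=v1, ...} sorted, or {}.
Answer: {x=36, z=-12}

Derivation:
Apply events with t <= 11 (2 events):
  after event 1 (t=9: SET z = -12): {z=-12}
  after event 2 (t=11: SET x = 36): {x=36, z=-12}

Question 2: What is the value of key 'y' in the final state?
Track key 'y' through all 6 events:
  event 1 (t=9: SET z = -12): y unchanged
  event 2 (t=11: SET x = 36): y unchanged
  event 3 (t=20: DEC y by 1): y (absent) -> -1
  event 4 (t=28: SET z = 50): y unchanged
  event 5 (t=33: SET y = 31): y -1 -> 31
  event 6 (t=38: SET z = 27): y unchanged
Final: y = 31

Answer: 31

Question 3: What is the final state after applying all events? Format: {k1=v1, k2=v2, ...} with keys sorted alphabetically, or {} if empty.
Answer: {x=36, y=31, z=27}

Derivation:
  after event 1 (t=9: SET z = -12): {z=-12}
  after event 2 (t=11: SET x = 36): {x=36, z=-12}
  after event 3 (t=20: DEC y by 1): {x=36, y=-1, z=-12}
  after event 4 (t=28: SET z = 50): {x=36, y=-1, z=50}
  after event 5 (t=33: SET y = 31): {x=36, y=31, z=50}
  after event 6 (t=38: SET z = 27): {x=36, y=31, z=27}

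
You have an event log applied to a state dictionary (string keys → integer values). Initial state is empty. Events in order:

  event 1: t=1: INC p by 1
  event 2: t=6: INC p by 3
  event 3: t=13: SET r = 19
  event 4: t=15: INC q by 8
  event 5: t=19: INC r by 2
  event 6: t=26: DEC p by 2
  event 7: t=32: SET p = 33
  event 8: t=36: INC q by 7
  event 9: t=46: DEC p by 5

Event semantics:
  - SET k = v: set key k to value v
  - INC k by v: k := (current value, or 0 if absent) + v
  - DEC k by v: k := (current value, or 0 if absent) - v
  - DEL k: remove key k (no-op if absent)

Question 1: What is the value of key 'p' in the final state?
Track key 'p' through all 9 events:
  event 1 (t=1: INC p by 1): p (absent) -> 1
  event 2 (t=6: INC p by 3): p 1 -> 4
  event 3 (t=13: SET r = 19): p unchanged
  event 4 (t=15: INC q by 8): p unchanged
  event 5 (t=19: INC r by 2): p unchanged
  event 6 (t=26: DEC p by 2): p 4 -> 2
  event 7 (t=32: SET p = 33): p 2 -> 33
  event 8 (t=36: INC q by 7): p unchanged
  event 9 (t=46: DEC p by 5): p 33 -> 28
Final: p = 28

Answer: 28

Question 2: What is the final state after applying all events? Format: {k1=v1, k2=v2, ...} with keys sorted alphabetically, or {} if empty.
  after event 1 (t=1: INC p by 1): {p=1}
  after event 2 (t=6: INC p by 3): {p=4}
  after event 3 (t=13: SET r = 19): {p=4, r=19}
  after event 4 (t=15: INC q by 8): {p=4, q=8, r=19}
  after event 5 (t=19: INC r by 2): {p=4, q=8, r=21}
  after event 6 (t=26: DEC p by 2): {p=2, q=8, r=21}
  after event 7 (t=32: SET p = 33): {p=33, q=8, r=21}
  after event 8 (t=36: INC q by 7): {p=33, q=15, r=21}
  after event 9 (t=46: DEC p by 5): {p=28, q=15, r=21}

Answer: {p=28, q=15, r=21}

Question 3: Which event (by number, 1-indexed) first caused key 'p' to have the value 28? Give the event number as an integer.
Answer: 9

Derivation:
Looking for first event where p becomes 28:
  event 1: p = 1
  event 2: p = 4
  event 3: p = 4
  event 4: p = 4
  event 5: p = 4
  event 6: p = 2
  event 7: p = 33
  event 8: p = 33
  event 9: p 33 -> 28  <-- first match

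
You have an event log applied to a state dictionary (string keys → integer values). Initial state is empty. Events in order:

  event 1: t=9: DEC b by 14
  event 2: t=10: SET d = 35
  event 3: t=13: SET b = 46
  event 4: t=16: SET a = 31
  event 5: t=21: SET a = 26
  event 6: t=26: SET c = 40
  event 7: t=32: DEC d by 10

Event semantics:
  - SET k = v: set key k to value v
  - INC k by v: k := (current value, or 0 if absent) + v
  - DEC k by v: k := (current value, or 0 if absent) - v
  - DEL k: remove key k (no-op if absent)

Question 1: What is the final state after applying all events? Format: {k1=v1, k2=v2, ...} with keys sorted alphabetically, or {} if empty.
Answer: {a=26, b=46, c=40, d=25}

Derivation:
  after event 1 (t=9: DEC b by 14): {b=-14}
  after event 2 (t=10: SET d = 35): {b=-14, d=35}
  after event 3 (t=13: SET b = 46): {b=46, d=35}
  after event 4 (t=16: SET a = 31): {a=31, b=46, d=35}
  after event 5 (t=21: SET a = 26): {a=26, b=46, d=35}
  after event 6 (t=26: SET c = 40): {a=26, b=46, c=40, d=35}
  after event 7 (t=32: DEC d by 10): {a=26, b=46, c=40, d=25}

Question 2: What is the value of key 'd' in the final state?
Answer: 25

Derivation:
Track key 'd' through all 7 events:
  event 1 (t=9: DEC b by 14): d unchanged
  event 2 (t=10: SET d = 35): d (absent) -> 35
  event 3 (t=13: SET b = 46): d unchanged
  event 4 (t=16: SET a = 31): d unchanged
  event 5 (t=21: SET a = 26): d unchanged
  event 6 (t=26: SET c = 40): d unchanged
  event 7 (t=32: DEC d by 10): d 35 -> 25
Final: d = 25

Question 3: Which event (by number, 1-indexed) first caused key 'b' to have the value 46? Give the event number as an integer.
Looking for first event where b becomes 46:
  event 1: b = -14
  event 2: b = -14
  event 3: b -14 -> 46  <-- first match

Answer: 3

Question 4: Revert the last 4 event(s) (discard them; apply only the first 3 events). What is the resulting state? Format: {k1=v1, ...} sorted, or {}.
Answer: {b=46, d=35}

Derivation:
Keep first 3 events (discard last 4):
  after event 1 (t=9: DEC b by 14): {b=-14}
  after event 2 (t=10: SET d = 35): {b=-14, d=35}
  after event 3 (t=13: SET b = 46): {b=46, d=35}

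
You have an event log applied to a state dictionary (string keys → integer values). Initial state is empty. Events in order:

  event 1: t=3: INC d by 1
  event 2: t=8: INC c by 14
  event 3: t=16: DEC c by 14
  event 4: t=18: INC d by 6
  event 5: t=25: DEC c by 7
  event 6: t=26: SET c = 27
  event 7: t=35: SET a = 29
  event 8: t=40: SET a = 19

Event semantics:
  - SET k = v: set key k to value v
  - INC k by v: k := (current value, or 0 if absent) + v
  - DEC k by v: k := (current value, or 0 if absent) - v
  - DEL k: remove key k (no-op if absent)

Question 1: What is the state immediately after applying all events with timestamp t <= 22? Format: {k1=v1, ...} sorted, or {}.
Apply events with t <= 22 (4 events):
  after event 1 (t=3: INC d by 1): {d=1}
  after event 2 (t=8: INC c by 14): {c=14, d=1}
  after event 3 (t=16: DEC c by 14): {c=0, d=1}
  after event 4 (t=18: INC d by 6): {c=0, d=7}

Answer: {c=0, d=7}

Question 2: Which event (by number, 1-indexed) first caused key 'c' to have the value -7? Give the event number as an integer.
Looking for first event where c becomes -7:
  event 2: c = 14
  event 3: c = 0
  event 4: c = 0
  event 5: c 0 -> -7  <-- first match

Answer: 5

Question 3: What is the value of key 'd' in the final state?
Track key 'd' through all 8 events:
  event 1 (t=3: INC d by 1): d (absent) -> 1
  event 2 (t=8: INC c by 14): d unchanged
  event 3 (t=16: DEC c by 14): d unchanged
  event 4 (t=18: INC d by 6): d 1 -> 7
  event 5 (t=25: DEC c by 7): d unchanged
  event 6 (t=26: SET c = 27): d unchanged
  event 7 (t=35: SET a = 29): d unchanged
  event 8 (t=40: SET a = 19): d unchanged
Final: d = 7

Answer: 7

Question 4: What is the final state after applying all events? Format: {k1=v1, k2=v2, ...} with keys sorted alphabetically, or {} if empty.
  after event 1 (t=3: INC d by 1): {d=1}
  after event 2 (t=8: INC c by 14): {c=14, d=1}
  after event 3 (t=16: DEC c by 14): {c=0, d=1}
  after event 4 (t=18: INC d by 6): {c=0, d=7}
  after event 5 (t=25: DEC c by 7): {c=-7, d=7}
  after event 6 (t=26: SET c = 27): {c=27, d=7}
  after event 7 (t=35: SET a = 29): {a=29, c=27, d=7}
  after event 8 (t=40: SET a = 19): {a=19, c=27, d=7}

Answer: {a=19, c=27, d=7}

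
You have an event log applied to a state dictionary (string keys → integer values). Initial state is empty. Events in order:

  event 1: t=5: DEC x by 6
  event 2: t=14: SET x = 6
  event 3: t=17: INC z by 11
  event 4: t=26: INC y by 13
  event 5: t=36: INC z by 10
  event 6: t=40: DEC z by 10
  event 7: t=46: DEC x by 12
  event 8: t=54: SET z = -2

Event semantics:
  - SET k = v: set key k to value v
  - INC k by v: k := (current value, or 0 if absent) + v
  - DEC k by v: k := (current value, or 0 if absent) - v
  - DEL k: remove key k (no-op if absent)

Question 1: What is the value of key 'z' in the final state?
Track key 'z' through all 8 events:
  event 1 (t=5: DEC x by 6): z unchanged
  event 2 (t=14: SET x = 6): z unchanged
  event 3 (t=17: INC z by 11): z (absent) -> 11
  event 4 (t=26: INC y by 13): z unchanged
  event 5 (t=36: INC z by 10): z 11 -> 21
  event 6 (t=40: DEC z by 10): z 21 -> 11
  event 7 (t=46: DEC x by 12): z unchanged
  event 8 (t=54: SET z = -2): z 11 -> -2
Final: z = -2

Answer: -2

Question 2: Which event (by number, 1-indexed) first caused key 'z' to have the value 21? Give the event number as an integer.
Looking for first event where z becomes 21:
  event 3: z = 11
  event 4: z = 11
  event 5: z 11 -> 21  <-- first match

Answer: 5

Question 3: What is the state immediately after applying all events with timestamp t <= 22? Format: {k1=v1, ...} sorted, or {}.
Answer: {x=6, z=11}

Derivation:
Apply events with t <= 22 (3 events):
  after event 1 (t=5: DEC x by 6): {x=-6}
  after event 2 (t=14: SET x = 6): {x=6}
  after event 3 (t=17: INC z by 11): {x=6, z=11}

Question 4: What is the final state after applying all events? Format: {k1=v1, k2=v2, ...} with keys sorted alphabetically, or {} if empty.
  after event 1 (t=5: DEC x by 6): {x=-6}
  after event 2 (t=14: SET x = 6): {x=6}
  after event 3 (t=17: INC z by 11): {x=6, z=11}
  after event 4 (t=26: INC y by 13): {x=6, y=13, z=11}
  after event 5 (t=36: INC z by 10): {x=6, y=13, z=21}
  after event 6 (t=40: DEC z by 10): {x=6, y=13, z=11}
  after event 7 (t=46: DEC x by 12): {x=-6, y=13, z=11}
  after event 8 (t=54: SET z = -2): {x=-6, y=13, z=-2}

Answer: {x=-6, y=13, z=-2}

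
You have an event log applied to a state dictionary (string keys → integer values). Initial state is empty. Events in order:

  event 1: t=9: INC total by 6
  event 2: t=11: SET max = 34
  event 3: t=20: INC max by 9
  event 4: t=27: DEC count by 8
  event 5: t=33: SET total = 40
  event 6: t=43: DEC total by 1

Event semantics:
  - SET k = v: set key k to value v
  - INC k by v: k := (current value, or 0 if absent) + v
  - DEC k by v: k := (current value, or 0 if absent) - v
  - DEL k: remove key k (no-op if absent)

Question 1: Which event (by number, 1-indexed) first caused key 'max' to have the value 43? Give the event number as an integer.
Answer: 3

Derivation:
Looking for first event where max becomes 43:
  event 2: max = 34
  event 3: max 34 -> 43  <-- first match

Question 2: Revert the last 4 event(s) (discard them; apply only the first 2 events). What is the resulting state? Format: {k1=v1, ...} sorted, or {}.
Keep first 2 events (discard last 4):
  after event 1 (t=9: INC total by 6): {total=6}
  after event 2 (t=11: SET max = 34): {max=34, total=6}

Answer: {max=34, total=6}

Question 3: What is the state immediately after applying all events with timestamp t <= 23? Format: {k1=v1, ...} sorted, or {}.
Apply events with t <= 23 (3 events):
  after event 1 (t=9: INC total by 6): {total=6}
  after event 2 (t=11: SET max = 34): {max=34, total=6}
  after event 3 (t=20: INC max by 9): {max=43, total=6}

Answer: {max=43, total=6}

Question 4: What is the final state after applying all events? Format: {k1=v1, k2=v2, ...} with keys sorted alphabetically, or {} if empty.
Answer: {count=-8, max=43, total=39}

Derivation:
  after event 1 (t=9: INC total by 6): {total=6}
  after event 2 (t=11: SET max = 34): {max=34, total=6}
  after event 3 (t=20: INC max by 9): {max=43, total=6}
  after event 4 (t=27: DEC count by 8): {count=-8, max=43, total=6}
  after event 5 (t=33: SET total = 40): {count=-8, max=43, total=40}
  after event 6 (t=43: DEC total by 1): {count=-8, max=43, total=39}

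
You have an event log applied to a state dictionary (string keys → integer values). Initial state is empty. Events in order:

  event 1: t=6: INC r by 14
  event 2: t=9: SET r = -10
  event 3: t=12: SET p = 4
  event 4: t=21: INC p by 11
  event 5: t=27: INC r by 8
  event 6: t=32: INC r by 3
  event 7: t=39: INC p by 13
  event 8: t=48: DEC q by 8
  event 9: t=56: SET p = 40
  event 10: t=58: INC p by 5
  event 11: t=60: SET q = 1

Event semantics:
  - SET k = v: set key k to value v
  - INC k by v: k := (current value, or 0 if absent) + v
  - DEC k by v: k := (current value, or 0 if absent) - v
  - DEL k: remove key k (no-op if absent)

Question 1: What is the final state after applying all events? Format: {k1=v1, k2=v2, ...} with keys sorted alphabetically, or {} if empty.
Answer: {p=45, q=1, r=1}

Derivation:
  after event 1 (t=6: INC r by 14): {r=14}
  after event 2 (t=9: SET r = -10): {r=-10}
  after event 3 (t=12: SET p = 4): {p=4, r=-10}
  after event 4 (t=21: INC p by 11): {p=15, r=-10}
  after event 5 (t=27: INC r by 8): {p=15, r=-2}
  after event 6 (t=32: INC r by 3): {p=15, r=1}
  after event 7 (t=39: INC p by 13): {p=28, r=1}
  after event 8 (t=48: DEC q by 8): {p=28, q=-8, r=1}
  after event 9 (t=56: SET p = 40): {p=40, q=-8, r=1}
  after event 10 (t=58: INC p by 5): {p=45, q=-8, r=1}
  after event 11 (t=60: SET q = 1): {p=45, q=1, r=1}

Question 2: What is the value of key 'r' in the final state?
Track key 'r' through all 11 events:
  event 1 (t=6: INC r by 14): r (absent) -> 14
  event 2 (t=9: SET r = -10): r 14 -> -10
  event 3 (t=12: SET p = 4): r unchanged
  event 4 (t=21: INC p by 11): r unchanged
  event 5 (t=27: INC r by 8): r -10 -> -2
  event 6 (t=32: INC r by 3): r -2 -> 1
  event 7 (t=39: INC p by 13): r unchanged
  event 8 (t=48: DEC q by 8): r unchanged
  event 9 (t=56: SET p = 40): r unchanged
  event 10 (t=58: INC p by 5): r unchanged
  event 11 (t=60: SET q = 1): r unchanged
Final: r = 1

Answer: 1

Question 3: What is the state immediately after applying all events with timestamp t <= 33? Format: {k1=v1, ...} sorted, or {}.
Apply events with t <= 33 (6 events):
  after event 1 (t=6: INC r by 14): {r=14}
  after event 2 (t=9: SET r = -10): {r=-10}
  after event 3 (t=12: SET p = 4): {p=4, r=-10}
  after event 4 (t=21: INC p by 11): {p=15, r=-10}
  after event 5 (t=27: INC r by 8): {p=15, r=-2}
  after event 6 (t=32: INC r by 3): {p=15, r=1}

Answer: {p=15, r=1}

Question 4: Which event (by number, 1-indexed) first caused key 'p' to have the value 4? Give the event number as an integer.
Answer: 3

Derivation:
Looking for first event where p becomes 4:
  event 3: p (absent) -> 4  <-- first match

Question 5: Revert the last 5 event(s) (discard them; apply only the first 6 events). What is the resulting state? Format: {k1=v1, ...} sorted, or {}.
Keep first 6 events (discard last 5):
  after event 1 (t=6: INC r by 14): {r=14}
  after event 2 (t=9: SET r = -10): {r=-10}
  after event 3 (t=12: SET p = 4): {p=4, r=-10}
  after event 4 (t=21: INC p by 11): {p=15, r=-10}
  after event 5 (t=27: INC r by 8): {p=15, r=-2}
  after event 6 (t=32: INC r by 3): {p=15, r=1}

Answer: {p=15, r=1}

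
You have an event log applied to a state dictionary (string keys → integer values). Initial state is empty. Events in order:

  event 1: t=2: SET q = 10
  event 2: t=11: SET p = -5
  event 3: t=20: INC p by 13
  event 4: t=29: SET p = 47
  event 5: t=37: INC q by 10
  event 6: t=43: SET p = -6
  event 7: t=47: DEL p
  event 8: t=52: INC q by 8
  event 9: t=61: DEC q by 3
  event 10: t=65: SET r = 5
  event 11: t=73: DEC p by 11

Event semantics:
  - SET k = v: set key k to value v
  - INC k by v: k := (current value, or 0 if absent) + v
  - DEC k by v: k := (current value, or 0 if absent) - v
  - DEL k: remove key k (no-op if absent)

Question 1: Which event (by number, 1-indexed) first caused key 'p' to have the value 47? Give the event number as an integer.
Looking for first event where p becomes 47:
  event 2: p = -5
  event 3: p = 8
  event 4: p 8 -> 47  <-- first match

Answer: 4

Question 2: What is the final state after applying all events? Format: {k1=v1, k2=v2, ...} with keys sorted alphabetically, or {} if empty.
  after event 1 (t=2: SET q = 10): {q=10}
  after event 2 (t=11: SET p = -5): {p=-5, q=10}
  after event 3 (t=20: INC p by 13): {p=8, q=10}
  after event 4 (t=29: SET p = 47): {p=47, q=10}
  after event 5 (t=37: INC q by 10): {p=47, q=20}
  after event 6 (t=43: SET p = -6): {p=-6, q=20}
  after event 7 (t=47: DEL p): {q=20}
  after event 8 (t=52: INC q by 8): {q=28}
  after event 9 (t=61: DEC q by 3): {q=25}
  after event 10 (t=65: SET r = 5): {q=25, r=5}
  after event 11 (t=73: DEC p by 11): {p=-11, q=25, r=5}

Answer: {p=-11, q=25, r=5}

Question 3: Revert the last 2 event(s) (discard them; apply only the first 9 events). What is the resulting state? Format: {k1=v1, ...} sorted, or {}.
Keep first 9 events (discard last 2):
  after event 1 (t=2: SET q = 10): {q=10}
  after event 2 (t=11: SET p = -5): {p=-5, q=10}
  after event 3 (t=20: INC p by 13): {p=8, q=10}
  after event 4 (t=29: SET p = 47): {p=47, q=10}
  after event 5 (t=37: INC q by 10): {p=47, q=20}
  after event 6 (t=43: SET p = -6): {p=-6, q=20}
  after event 7 (t=47: DEL p): {q=20}
  after event 8 (t=52: INC q by 8): {q=28}
  after event 9 (t=61: DEC q by 3): {q=25}

Answer: {q=25}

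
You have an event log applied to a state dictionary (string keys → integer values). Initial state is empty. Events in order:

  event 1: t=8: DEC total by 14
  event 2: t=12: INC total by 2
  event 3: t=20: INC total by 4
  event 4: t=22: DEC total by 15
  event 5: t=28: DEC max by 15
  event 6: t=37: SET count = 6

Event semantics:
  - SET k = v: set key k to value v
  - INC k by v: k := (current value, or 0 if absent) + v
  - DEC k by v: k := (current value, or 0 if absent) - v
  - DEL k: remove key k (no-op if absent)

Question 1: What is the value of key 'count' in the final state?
Track key 'count' through all 6 events:
  event 1 (t=8: DEC total by 14): count unchanged
  event 2 (t=12: INC total by 2): count unchanged
  event 3 (t=20: INC total by 4): count unchanged
  event 4 (t=22: DEC total by 15): count unchanged
  event 5 (t=28: DEC max by 15): count unchanged
  event 6 (t=37: SET count = 6): count (absent) -> 6
Final: count = 6

Answer: 6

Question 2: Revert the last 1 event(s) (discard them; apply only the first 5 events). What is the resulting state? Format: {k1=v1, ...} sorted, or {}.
Answer: {max=-15, total=-23}

Derivation:
Keep first 5 events (discard last 1):
  after event 1 (t=8: DEC total by 14): {total=-14}
  after event 2 (t=12: INC total by 2): {total=-12}
  after event 3 (t=20: INC total by 4): {total=-8}
  after event 4 (t=22: DEC total by 15): {total=-23}
  after event 5 (t=28: DEC max by 15): {max=-15, total=-23}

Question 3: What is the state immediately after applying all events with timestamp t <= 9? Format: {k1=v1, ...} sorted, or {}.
Apply events with t <= 9 (1 events):
  after event 1 (t=8: DEC total by 14): {total=-14}

Answer: {total=-14}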